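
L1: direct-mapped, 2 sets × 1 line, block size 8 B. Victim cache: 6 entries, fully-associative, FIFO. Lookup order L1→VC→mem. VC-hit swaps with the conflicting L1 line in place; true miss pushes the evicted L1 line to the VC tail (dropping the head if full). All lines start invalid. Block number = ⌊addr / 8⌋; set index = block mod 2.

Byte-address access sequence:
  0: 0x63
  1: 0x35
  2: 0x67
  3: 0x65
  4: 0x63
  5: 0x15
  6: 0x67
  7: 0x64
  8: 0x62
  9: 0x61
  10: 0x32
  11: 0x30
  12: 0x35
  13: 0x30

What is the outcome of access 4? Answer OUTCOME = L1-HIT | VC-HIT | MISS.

OUTCOME = L1-HIT

#0 0x63→b12/s0 MISS; vc=[]
#1 0x35→b6/s0 MISS; vc=[12]
#2 0x67→b12/s0 VC-HIT; vc=[6]
#3 0x65→b12/s0 L1-HIT; vc=[6]
#4 0x63→b12/s0 L1-HIT; vc=[6]
#5 0x15→b2/s0 MISS; vc=[6,12]
#6 0x67→b12/s0 VC-HIT; vc=[6,2]
#7 0x64→b12/s0 L1-HIT; vc=[6,2]
#8 0x62→b12/s0 L1-HIT; vc=[6,2]
#9 0x61→b12/s0 L1-HIT; vc=[6,2]
#10 0x32→b6/s0 VC-HIT; vc=[12,2]
#11 0x30→b6/s0 L1-HIT; vc=[12,2]
#12 0x35→b6/s0 L1-HIT; vc=[12,2]
#13 0x30→b6/s0 L1-HIT; vc=[12,2]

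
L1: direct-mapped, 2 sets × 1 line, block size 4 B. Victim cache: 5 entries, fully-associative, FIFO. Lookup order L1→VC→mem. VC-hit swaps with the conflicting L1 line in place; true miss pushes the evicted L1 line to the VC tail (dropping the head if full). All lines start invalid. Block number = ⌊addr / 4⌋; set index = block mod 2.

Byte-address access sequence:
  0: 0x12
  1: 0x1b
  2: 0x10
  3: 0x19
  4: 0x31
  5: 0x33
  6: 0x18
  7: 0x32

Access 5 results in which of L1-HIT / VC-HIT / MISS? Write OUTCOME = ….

0: 0x12 (blk 4, set 0) → MISS  vc=[]
1: 0x1b (blk 6, set 0) → MISS  vc=[4]
2: 0x10 (blk 4, set 0) → VC-HIT  vc=[6]
3: 0x19 (blk 6, set 0) → VC-HIT  vc=[4]
4: 0x31 (blk 12, set 0) → MISS  vc=[4, 6]
5: 0x33 (blk 12, set 0) → L1-HIT  vc=[4, 6]
6: 0x18 (blk 6, set 0) → VC-HIT  vc=[4, 12]
7: 0x32 (blk 12, set 0) → VC-HIT  vc=[4, 6]

OUTCOME = L1-HIT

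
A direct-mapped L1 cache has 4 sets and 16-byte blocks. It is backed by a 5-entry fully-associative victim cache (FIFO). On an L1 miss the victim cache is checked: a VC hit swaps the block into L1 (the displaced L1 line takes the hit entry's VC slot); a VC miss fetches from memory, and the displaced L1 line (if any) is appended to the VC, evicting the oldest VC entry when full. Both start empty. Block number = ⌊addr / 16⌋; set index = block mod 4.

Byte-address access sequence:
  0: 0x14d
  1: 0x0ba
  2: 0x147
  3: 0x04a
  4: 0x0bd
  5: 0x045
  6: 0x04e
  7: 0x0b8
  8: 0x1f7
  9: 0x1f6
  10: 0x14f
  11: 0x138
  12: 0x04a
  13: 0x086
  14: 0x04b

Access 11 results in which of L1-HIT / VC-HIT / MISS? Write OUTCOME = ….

0: 0x14d (blk 20, set 0) → MISS  vc=[]
1: 0xba (blk 11, set 3) → MISS  vc=[]
2: 0x147 (blk 20, set 0) → L1-HIT  vc=[]
3: 0x4a (blk 4, set 0) → MISS  vc=[20]
4: 0xbd (blk 11, set 3) → L1-HIT  vc=[20]
5: 0x45 (blk 4, set 0) → L1-HIT  vc=[20]
6: 0x4e (blk 4, set 0) → L1-HIT  vc=[20]
7: 0xb8 (blk 11, set 3) → L1-HIT  vc=[20]
8: 0x1f7 (blk 31, set 3) → MISS  vc=[20, 11]
9: 0x1f6 (blk 31, set 3) → L1-HIT  vc=[20, 11]
10: 0x14f (blk 20, set 0) → VC-HIT  vc=[4, 11]
11: 0x138 (blk 19, set 3) → MISS  vc=[4, 11, 31]
12: 0x4a (blk 4, set 0) → VC-HIT  vc=[20, 11, 31]
13: 0x86 (blk 8, set 0) → MISS  vc=[20, 11, 31, 4]
14: 0x4b (blk 4, set 0) → VC-HIT  vc=[20, 11, 31, 8]

OUTCOME = MISS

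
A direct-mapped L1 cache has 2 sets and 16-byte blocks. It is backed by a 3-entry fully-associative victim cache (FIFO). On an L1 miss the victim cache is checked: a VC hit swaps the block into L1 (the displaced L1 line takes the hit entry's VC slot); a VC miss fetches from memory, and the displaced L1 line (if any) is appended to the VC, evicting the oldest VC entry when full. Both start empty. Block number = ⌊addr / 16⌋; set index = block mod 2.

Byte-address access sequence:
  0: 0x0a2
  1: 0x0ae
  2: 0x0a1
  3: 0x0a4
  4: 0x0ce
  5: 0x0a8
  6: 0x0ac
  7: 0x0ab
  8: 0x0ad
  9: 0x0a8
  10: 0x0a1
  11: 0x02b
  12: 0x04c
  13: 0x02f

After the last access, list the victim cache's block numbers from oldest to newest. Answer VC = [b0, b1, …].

VC = [12, 10, 4]

0: 0xa2 (blk 10, set 0) → MISS  vc=[]
1: 0xae (blk 10, set 0) → L1-HIT  vc=[]
2: 0xa1 (blk 10, set 0) → L1-HIT  vc=[]
3: 0xa4 (blk 10, set 0) → L1-HIT  vc=[]
4: 0xce (blk 12, set 0) → MISS  vc=[10]
5: 0xa8 (blk 10, set 0) → VC-HIT  vc=[12]
6: 0xac (blk 10, set 0) → L1-HIT  vc=[12]
7: 0xab (blk 10, set 0) → L1-HIT  vc=[12]
8: 0xad (blk 10, set 0) → L1-HIT  vc=[12]
9: 0xa8 (blk 10, set 0) → L1-HIT  vc=[12]
10: 0xa1 (blk 10, set 0) → L1-HIT  vc=[12]
11: 0x2b (blk 2, set 0) → MISS  vc=[12, 10]
12: 0x4c (blk 4, set 0) → MISS  vc=[12, 10, 2]
13: 0x2f (blk 2, set 0) → VC-HIT  vc=[12, 10, 4]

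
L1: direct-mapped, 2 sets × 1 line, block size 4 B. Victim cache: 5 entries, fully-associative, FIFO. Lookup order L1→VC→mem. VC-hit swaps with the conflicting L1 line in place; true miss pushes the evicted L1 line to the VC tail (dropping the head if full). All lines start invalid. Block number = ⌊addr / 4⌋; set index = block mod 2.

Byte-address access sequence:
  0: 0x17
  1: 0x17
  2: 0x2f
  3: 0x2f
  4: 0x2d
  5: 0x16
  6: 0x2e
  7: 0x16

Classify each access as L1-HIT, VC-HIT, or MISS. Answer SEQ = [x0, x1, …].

SEQ = [MISS, L1-HIT, MISS, L1-HIT, L1-HIT, VC-HIT, VC-HIT, VC-HIT]

  [0] addr=0x17 blk=5 s=1: MISS | VC []
  [1] addr=0x17 blk=5 s=1: L1-HIT | VC []
  [2] addr=0x2f blk=11 s=1: MISS | VC [5]
  [3] addr=0x2f blk=11 s=1: L1-HIT | VC [5]
  [4] addr=0x2d blk=11 s=1: L1-HIT | VC [5]
  [5] addr=0x16 blk=5 s=1: VC-HIT | VC [11]
  [6] addr=0x2e blk=11 s=1: VC-HIT | VC [5]
  [7] addr=0x16 blk=5 s=1: VC-HIT | VC [11]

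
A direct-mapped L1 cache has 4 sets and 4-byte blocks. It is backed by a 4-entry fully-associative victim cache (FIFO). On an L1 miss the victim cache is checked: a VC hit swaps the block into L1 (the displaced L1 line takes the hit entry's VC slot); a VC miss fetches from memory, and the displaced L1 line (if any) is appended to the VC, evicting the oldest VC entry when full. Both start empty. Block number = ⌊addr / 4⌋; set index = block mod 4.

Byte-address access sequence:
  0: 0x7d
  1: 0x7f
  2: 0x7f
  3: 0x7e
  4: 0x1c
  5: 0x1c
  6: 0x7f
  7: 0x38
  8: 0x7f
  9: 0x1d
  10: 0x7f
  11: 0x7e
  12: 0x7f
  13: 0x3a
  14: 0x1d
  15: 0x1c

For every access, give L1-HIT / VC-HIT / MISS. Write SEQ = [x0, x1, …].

SEQ = [MISS, L1-HIT, L1-HIT, L1-HIT, MISS, L1-HIT, VC-HIT, MISS, L1-HIT, VC-HIT, VC-HIT, L1-HIT, L1-HIT, L1-HIT, VC-HIT, L1-HIT]

  [0] addr=0x7d blk=31 s=3: MISS | VC []
  [1] addr=0x7f blk=31 s=3: L1-HIT | VC []
  [2] addr=0x7f blk=31 s=3: L1-HIT | VC []
  [3] addr=0x7e blk=31 s=3: L1-HIT | VC []
  [4] addr=0x1c blk=7 s=3: MISS | VC [31]
  [5] addr=0x1c blk=7 s=3: L1-HIT | VC [31]
  [6] addr=0x7f blk=31 s=3: VC-HIT | VC [7]
  [7] addr=0x38 blk=14 s=2: MISS | VC [7]
  [8] addr=0x7f blk=31 s=3: L1-HIT | VC [7]
  [9] addr=0x1d blk=7 s=3: VC-HIT | VC [31]
  [10] addr=0x7f blk=31 s=3: VC-HIT | VC [7]
  [11] addr=0x7e blk=31 s=3: L1-HIT | VC [7]
  [12] addr=0x7f blk=31 s=3: L1-HIT | VC [7]
  [13] addr=0x3a blk=14 s=2: L1-HIT | VC [7]
  [14] addr=0x1d blk=7 s=3: VC-HIT | VC [31]
  [15] addr=0x1c blk=7 s=3: L1-HIT | VC [31]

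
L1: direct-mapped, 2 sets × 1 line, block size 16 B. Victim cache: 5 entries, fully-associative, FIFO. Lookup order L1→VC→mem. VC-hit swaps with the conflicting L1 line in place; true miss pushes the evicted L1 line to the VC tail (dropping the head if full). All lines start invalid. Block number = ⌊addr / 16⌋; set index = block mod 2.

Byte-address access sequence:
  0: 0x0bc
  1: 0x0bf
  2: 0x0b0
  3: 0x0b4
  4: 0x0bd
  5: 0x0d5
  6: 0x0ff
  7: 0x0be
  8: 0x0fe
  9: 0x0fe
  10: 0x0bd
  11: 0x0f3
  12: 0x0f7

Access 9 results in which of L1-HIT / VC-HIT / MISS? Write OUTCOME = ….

0: 0xbc (blk 11, set 1) → MISS  vc=[]
1: 0xbf (blk 11, set 1) → L1-HIT  vc=[]
2: 0xb0 (blk 11, set 1) → L1-HIT  vc=[]
3: 0xb4 (blk 11, set 1) → L1-HIT  vc=[]
4: 0xbd (blk 11, set 1) → L1-HIT  vc=[]
5: 0xd5 (blk 13, set 1) → MISS  vc=[11]
6: 0xff (blk 15, set 1) → MISS  vc=[11, 13]
7: 0xbe (blk 11, set 1) → VC-HIT  vc=[15, 13]
8: 0xfe (blk 15, set 1) → VC-HIT  vc=[11, 13]
9: 0xfe (blk 15, set 1) → L1-HIT  vc=[11, 13]
10: 0xbd (blk 11, set 1) → VC-HIT  vc=[15, 13]
11: 0xf3 (blk 15, set 1) → VC-HIT  vc=[11, 13]
12: 0xf7 (blk 15, set 1) → L1-HIT  vc=[11, 13]

OUTCOME = L1-HIT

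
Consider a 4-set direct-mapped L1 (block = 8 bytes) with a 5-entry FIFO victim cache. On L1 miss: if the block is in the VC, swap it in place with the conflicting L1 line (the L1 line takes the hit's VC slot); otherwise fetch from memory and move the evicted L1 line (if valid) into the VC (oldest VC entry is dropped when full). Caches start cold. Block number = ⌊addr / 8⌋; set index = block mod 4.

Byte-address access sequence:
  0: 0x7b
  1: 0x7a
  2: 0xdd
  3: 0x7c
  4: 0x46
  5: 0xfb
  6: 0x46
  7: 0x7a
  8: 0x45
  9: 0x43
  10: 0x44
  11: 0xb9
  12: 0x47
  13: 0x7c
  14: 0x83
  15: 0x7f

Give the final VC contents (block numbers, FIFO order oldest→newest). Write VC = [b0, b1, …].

  [0] addr=0x7b blk=15 s=3: MISS | VC []
  [1] addr=0x7a blk=15 s=3: L1-HIT | VC []
  [2] addr=0xdd blk=27 s=3: MISS | VC [15]
  [3] addr=0x7c blk=15 s=3: VC-HIT | VC [27]
  [4] addr=0x46 blk=8 s=0: MISS | VC [27]
  [5] addr=0xfb blk=31 s=3: MISS | VC [27, 15]
  [6] addr=0x46 blk=8 s=0: L1-HIT | VC [27, 15]
  [7] addr=0x7a blk=15 s=3: VC-HIT | VC [27, 31]
  [8] addr=0x45 blk=8 s=0: L1-HIT | VC [27, 31]
  [9] addr=0x43 blk=8 s=0: L1-HIT | VC [27, 31]
  [10] addr=0x44 blk=8 s=0: L1-HIT | VC [27, 31]
  [11] addr=0xb9 blk=23 s=3: MISS | VC [27, 31, 15]
  [12] addr=0x47 blk=8 s=0: L1-HIT | VC [27, 31, 15]
  [13] addr=0x7c blk=15 s=3: VC-HIT | VC [27, 31, 23]
  [14] addr=0x83 blk=16 s=0: MISS | VC [27, 31, 23, 8]
  [15] addr=0x7f blk=15 s=3: L1-HIT | VC [27, 31, 23, 8]

VC = [27, 31, 23, 8]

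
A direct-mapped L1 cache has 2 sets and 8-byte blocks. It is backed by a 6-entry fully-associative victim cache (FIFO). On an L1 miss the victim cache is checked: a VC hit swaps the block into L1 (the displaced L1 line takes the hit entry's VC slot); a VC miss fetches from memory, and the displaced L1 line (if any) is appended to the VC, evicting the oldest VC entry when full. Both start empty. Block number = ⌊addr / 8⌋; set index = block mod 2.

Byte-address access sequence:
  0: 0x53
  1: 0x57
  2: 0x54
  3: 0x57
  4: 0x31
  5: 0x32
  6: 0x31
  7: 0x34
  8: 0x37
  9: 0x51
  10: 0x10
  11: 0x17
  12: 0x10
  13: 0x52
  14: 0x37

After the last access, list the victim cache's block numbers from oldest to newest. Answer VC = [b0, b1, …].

VC = [10, 2]

0: 0x53 (blk 10, set 0) → MISS  vc=[]
1: 0x57 (blk 10, set 0) → L1-HIT  vc=[]
2: 0x54 (blk 10, set 0) → L1-HIT  vc=[]
3: 0x57 (blk 10, set 0) → L1-HIT  vc=[]
4: 0x31 (blk 6, set 0) → MISS  vc=[10]
5: 0x32 (blk 6, set 0) → L1-HIT  vc=[10]
6: 0x31 (blk 6, set 0) → L1-HIT  vc=[10]
7: 0x34 (blk 6, set 0) → L1-HIT  vc=[10]
8: 0x37 (blk 6, set 0) → L1-HIT  vc=[10]
9: 0x51 (blk 10, set 0) → VC-HIT  vc=[6]
10: 0x10 (blk 2, set 0) → MISS  vc=[6, 10]
11: 0x17 (blk 2, set 0) → L1-HIT  vc=[6, 10]
12: 0x10 (blk 2, set 0) → L1-HIT  vc=[6, 10]
13: 0x52 (blk 10, set 0) → VC-HIT  vc=[6, 2]
14: 0x37 (blk 6, set 0) → VC-HIT  vc=[10, 2]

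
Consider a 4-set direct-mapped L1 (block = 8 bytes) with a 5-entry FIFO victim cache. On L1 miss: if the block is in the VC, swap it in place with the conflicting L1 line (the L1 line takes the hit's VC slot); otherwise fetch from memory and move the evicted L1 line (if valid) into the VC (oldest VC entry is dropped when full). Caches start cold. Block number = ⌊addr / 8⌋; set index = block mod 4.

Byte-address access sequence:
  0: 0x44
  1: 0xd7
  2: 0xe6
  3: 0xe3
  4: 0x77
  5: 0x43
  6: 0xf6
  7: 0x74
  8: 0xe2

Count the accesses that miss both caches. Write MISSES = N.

MISSES = 5

  [0] addr=0x44 blk=8 s=0: MISS | VC []
  [1] addr=0xd7 blk=26 s=2: MISS | VC []
  [2] addr=0xe6 blk=28 s=0: MISS | VC [8]
  [3] addr=0xe3 blk=28 s=0: L1-HIT | VC [8]
  [4] addr=0x77 blk=14 s=2: MISS | VC [8, 26]
  [5] addr=0x43 blk=8 s=0: VC-HIT | VC [28, 26]
  [6] addr=0xf6 blk=30 s=2: MISS | VC [28, 26, 14]
  [7] addr=0x74 blk=14 s=2: VC-HIT | VC [28, 26, 30]
  [8] addr=0xe2 blk=28 s=0: VC-HIT | VC [8, 26, 30]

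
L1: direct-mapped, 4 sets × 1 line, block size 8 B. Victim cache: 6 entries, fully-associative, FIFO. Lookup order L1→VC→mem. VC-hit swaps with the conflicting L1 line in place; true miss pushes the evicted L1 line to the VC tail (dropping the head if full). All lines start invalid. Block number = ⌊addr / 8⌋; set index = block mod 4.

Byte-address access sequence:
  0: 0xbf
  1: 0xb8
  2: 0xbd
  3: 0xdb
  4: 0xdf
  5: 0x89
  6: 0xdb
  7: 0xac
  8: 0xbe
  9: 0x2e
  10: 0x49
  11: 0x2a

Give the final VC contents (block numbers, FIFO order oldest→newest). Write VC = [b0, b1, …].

#0 0xbf→b23/s3 MISS; vc=[]
#1 0xb8→b23/s3 L1-HIT; vc=[]
#2 0xbd→b23/s3 L1-HIT; vc=[]
#3 0xdb→b27/s3 MISS; vc=[23]
#4 0xdf→b27/s3 L1-HIT; vc=[23]
#5 0x89→b17/s1 MISS; vc=[23]
#6 0xdb→b27/s3 L1-HIT; vc=[23]
#7 0xac→b21/s1 MISS; vc=[23,17]
#8 0xbe→b23/s3 VC-HIT; vc=[27,17]
#9 0x2e→b5/s1 MISS; vc=[27,17,21]
#10 0x49→b9/s1 MISS; vc=[27,17,21,5]
#11 0x2a→b5/s1 VC-HIT; vc=[27,17,21,9]

VC = [27, 17, 21, 9]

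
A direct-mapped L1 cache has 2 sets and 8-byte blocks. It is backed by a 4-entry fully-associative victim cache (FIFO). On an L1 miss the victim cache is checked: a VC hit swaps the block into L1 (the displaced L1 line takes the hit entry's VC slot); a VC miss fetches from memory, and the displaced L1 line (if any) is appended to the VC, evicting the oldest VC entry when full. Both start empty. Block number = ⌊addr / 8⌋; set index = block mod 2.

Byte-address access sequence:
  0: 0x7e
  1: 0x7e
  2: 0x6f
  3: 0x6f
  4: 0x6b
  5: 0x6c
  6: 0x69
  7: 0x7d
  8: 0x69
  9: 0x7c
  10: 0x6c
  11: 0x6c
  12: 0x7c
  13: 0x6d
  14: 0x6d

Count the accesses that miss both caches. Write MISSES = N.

MISSES = 2

#0 0x7e→b15/s1 MISS; vc=[]
#1 0x7e→b15/s1 L1-HIT; vc=[]
#2 0x6f→b13/s1 MISS; vc=[15]
#3 0x6f→b13/s1 L1-HIT; vc=[15]
#4 0x6b→b13/s1 L1-HIT; vc=[15]
#5 0x6c→b13/s1 L1-HIT; vc=[15]
#6 0x69→b13/s1 L1-HIT; vc=[15]
#7 0x7d→b15/s1 VC-HIT; vc=[13]
#8 0x69→b13/s1 VC-HIT; vc=[15]
#9 0x7c→b15/s1 VC-HIT; vc=[13]
#10 0x6c→b13/s1 VC-HIT; vc=[15]
#11 0x6c→b13/s1 L1-HIT; vc=[15]
#12 0x7c→b15/s1 VC-HIT; vc=[13]
#13 0x6d→b13/s1 VC-HIT; vc=[15]
#14 0x6d→b13/s1 L1-HIT; vc=[15]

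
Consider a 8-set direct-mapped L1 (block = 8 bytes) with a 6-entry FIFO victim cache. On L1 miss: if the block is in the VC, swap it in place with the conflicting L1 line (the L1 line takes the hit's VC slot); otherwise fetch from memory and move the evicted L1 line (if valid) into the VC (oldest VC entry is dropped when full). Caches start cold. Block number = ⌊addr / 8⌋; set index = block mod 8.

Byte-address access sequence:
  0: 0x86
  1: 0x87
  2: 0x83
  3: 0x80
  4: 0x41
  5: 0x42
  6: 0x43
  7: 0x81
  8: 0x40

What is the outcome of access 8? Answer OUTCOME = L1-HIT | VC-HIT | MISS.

OUTCOME = VC-HIT

0: 0x86 (blk 16, set 0) → MISS  vc=[]
1: 0x87 (blk 16, set 0) → L1-HIT  vc=[]
2: 0x83 (blk 16, set 0) → L1-HIT  vc=[]
3: 0x80 (blk 16, set 0) → L1-HIT  vc=[]
4: 0x41 (blk 8, set 0) → MISS  vc=[16]
5: 0x42 (blk 8, set 0) → L1-HIT  vc=[16]
6: 0x43 (blk 8, set 0) → L1-HIT  vc=[16]
7: 0x81 (blk 16, set 0) → VC-HIT  vc=[8]
8: 0x40 (blk 8, set 0) → VC-HIT  vc=[16]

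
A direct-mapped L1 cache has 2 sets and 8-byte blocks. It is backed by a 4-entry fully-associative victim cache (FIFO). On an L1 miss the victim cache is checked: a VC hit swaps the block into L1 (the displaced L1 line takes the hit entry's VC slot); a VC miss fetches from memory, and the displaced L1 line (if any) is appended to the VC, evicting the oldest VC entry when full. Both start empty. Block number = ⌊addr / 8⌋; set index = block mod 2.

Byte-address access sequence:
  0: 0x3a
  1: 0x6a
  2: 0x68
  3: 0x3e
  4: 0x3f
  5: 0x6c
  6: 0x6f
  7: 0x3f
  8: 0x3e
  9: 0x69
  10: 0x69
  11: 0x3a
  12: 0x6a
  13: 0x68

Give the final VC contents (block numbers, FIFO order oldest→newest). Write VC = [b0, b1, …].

0: 0x3a (blk 7, set 1) → MISS  vc=[]
1: 0x6a (blk 13, set 1) → MISS  vc=[7]
2: 0x68 (blk 13, set 1) → L1-HIT  vc=[7]
3: 0x3e (blk 7, set 1) → VC-HIT  vc=[13]
4: 0x3f (blk 7, set 1) → L1-HIT  vc=[13]
5: 0x6c (blk 13, set 1) → VC-HIT  vc=[7]
6: 0x6f (blk 13, set 1) → L1-HIT  vc=[7]
7: 0x3f (blk 7, set 1) → VC-HIT  vc=[13]
8: 0x3e (blk 7, set 1) → L1-HIT  vc=[13]
9: 0x69 (blk 13, set 1) → VC-HIT  vc=[7]
10: 0x69 (blk 13, set 1) → L1-HIT  vc=[7]
11: 0x3a (blk 7, set 1) → VC-HIT  vc=[13]
12: 0x6a (blk 13, set 1) → VC-HIT  vc=[7]
13: 0x68 (blk 13, set 1) → L1-HIT  vc=[7]

VC = [7]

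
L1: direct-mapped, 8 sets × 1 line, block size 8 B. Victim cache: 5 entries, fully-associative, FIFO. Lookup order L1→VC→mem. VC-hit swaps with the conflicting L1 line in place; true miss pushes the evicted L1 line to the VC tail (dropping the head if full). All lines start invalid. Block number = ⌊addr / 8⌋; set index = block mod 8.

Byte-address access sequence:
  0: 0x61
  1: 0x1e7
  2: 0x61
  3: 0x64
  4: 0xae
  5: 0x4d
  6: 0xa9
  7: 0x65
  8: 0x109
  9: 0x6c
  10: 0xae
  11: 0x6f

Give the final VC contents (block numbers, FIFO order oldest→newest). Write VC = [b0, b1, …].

VC = [60, 9, 21]

0: 0x61 (blk 12, set 4) → MISS  vc=[]
1: 0x1e7 (blk 60, set 4) → MISS  vc=[12]
2: 0x61 (blk 12, set 4) → VC-HIT  vc=[60]
3: 0x64 (blk 12, set 4) → L1-HIT  vc=[60]
4: 0xae (blk 21, set 5) → MISS  vc=[60]
5: 0x4d (blk 9, set 1) → MISS  vc=[60]
6: 0xa9 (blk 21, set 5) → L1-HIT  vc=[60]
7: 0x65 (blk 12, set 4) → L1-HIT  vc=[60]
8: 0x109 (blk 33, set 1) → MISS  vc=[60, 9]
9: 0x6c (blk 13, set 5) → MISS  vc=[60, 9, 21]
10: 0xae (blk 21, set 5) → VC-HIT  vc=[60, 9, 13]
11: 0x6f (blk 13, set 5) → VC-HIT  vc=[60, 9, 21]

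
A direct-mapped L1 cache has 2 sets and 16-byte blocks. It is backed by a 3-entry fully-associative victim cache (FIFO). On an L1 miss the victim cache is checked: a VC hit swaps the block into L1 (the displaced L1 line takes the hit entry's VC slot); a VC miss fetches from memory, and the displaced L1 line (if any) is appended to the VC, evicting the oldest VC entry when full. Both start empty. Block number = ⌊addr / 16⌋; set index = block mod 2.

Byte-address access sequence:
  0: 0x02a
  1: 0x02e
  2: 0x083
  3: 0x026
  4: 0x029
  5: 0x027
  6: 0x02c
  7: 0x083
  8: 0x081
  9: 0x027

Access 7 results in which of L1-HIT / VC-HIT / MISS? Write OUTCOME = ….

OUTCOME = VC-HIT

0: 0x2a (blk 2, set 0) → MISS  vc=[]
1: 0x2e (blk 2, set 0) → L1-HIT  vc=[]
2: 0x83 (blk 8, set 0) → MISS  vc=[2]
3: 0x26 (blk 2, set 0) → VC-HIT  vc=[8]
4: 0x29 (blk 2, set 0) → L1-HIT  vc=[8]
5: 0x27 (blk 2, set 0) → L1-HIT  vc=[8]
6: 0x2c (blk 2, set 0) → L1-HIT  vc=[8]
7: 0x83 (blk 8, set 0) → VC-HIT  vc=[2]
8: 0x81 (blk 8, set 0) → L1-HIT  vc=[2]
9: 0x27 (blk 2, set 0) → VC-HIT  vc=[8]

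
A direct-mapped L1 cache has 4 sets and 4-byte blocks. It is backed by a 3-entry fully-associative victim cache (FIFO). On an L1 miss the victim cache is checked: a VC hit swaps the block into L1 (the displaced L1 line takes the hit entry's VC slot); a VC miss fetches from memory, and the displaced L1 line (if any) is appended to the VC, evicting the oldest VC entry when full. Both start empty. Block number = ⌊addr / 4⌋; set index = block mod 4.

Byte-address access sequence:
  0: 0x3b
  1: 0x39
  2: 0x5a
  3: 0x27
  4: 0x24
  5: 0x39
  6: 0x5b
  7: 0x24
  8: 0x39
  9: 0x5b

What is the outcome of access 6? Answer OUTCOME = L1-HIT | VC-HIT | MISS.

#0 0x3b→b14/s2 MISS; vc=[]
#1 0x39→b14/s2 L1-HIT; vc=[]
#2 0x5a→b22/s2 MISS; vc=[14]
#3 0x27→b9/s1 MISS; vc=[14]
#4 0x24→b9/s1 L1-HIT; vc=[14]
#5 0x39→b14/s2 VC-HIT; vc=[22]
#6 0x5b→b22/s2 VC-HIT; vc=[14]
#7 0x24→b9/s1 L1-HIT; vc=[14]
#8 0x39→b14/s2 VC-HIT; vc=[22]
#9 0x5b→b22/s2 VC-HIT; vc=[14]

OUTCOME = VC-HIT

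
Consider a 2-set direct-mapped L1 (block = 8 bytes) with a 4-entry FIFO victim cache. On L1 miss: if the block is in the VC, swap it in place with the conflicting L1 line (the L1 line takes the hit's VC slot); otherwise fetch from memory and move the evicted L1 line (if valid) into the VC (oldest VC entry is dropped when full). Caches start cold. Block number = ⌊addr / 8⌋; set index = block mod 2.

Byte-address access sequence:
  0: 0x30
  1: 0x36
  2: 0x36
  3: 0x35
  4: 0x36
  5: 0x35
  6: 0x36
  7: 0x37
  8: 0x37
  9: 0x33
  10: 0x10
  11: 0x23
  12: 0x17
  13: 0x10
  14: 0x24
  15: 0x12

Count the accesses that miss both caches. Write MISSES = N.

MISSES = 3

0: 0x30 (blk 6, set 0) → MISS  vc=[]
1: 0x36 (blk 6, set 0) → L1-HIT  vc=[]
2: 0x36 (blk 6, set 0) → L1-HIT  vc=[]
3: 0x35 (blk 6, set 0) → L1-HIT  vc=[]
4: 0x36 (blk 6, set 0) → L1-HIT  vc=[]
5: 0x35 (blk 6, set 0) → L1-HIT  vc=[]
6: 0x36 (blk 6, set 0) → L1-HIT  vc=[]
7: 0x37 (blk 6, set 0) → L1-HIT  vc=[]
8: 0x37 (blk 6, set 0) → L1-HIT  vc=[]
9: 0x33 (blk 6, set 0) → L1-HIT  vc=[]
10: 0x10 (blk 2, set 0) → MISS  vc=[6]
11: 0x23 (blk 4, set 0) → MISS  vc=[6, 2]
12: 0x17 (blk 2, set 0) → VC-HIT  vc=[6, 4]
13: 0x10 (blk 2, set 0) → L1-HIT  vc=[6, 4]
14: 0x24 (blk 4, set 0) → VC-HIT  vc=[6, 2]
15: 0x12 (blk 2, set 0) → VC-HIT  vc=[6, 4]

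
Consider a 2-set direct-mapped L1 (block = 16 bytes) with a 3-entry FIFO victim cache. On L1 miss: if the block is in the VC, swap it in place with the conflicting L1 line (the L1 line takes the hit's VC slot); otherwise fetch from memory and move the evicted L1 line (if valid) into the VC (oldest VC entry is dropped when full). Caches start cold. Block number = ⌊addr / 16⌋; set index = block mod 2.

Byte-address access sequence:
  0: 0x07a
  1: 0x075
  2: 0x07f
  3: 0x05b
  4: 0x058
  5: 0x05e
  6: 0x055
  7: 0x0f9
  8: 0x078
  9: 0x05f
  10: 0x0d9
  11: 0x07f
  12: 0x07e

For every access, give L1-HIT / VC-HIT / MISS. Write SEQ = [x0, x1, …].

0: 0x7a (blk 7, set 1) → MISS  vc=[]
1: 0x75 (blk 7, set 1) → L1-HIT  vc=[]
2: 0x7f (blk 7, set 1) → L1-HIT  vc=[]
3: 0x5b (blk 5, set 1) → MISS  vc=[7]
4: 0x58 (blk 5, set 1) → L1-HIT  vc=[7]
5: 0x5e (blk 5, set 1) → L1-HIT  vc=[7]
6: 0x55 (blk 5, set 1) → L1-HIT  vc=[7]
7: 0xf9 (blk 15, set 1) → MISS  vc=[7, 5]
8: 0x78 (blk 7, set 1) → VC-HIT  vc=[15, 5]
9: 0x5f (blk 5, set 1) → VC-HIT  vc=[15, 7]
10: 0xd9 (blk 13, set 1) → MISS  vc=[15, 7, 5]
11: 0x7f (blk 7, set 1) → VC-HIT  vc=[15, 13, 5]
12: 0x7e (blk 7, set 1) → L1-HIT  vc=[15, 13, 5]

SEQ = [MISS, L1-HIT, L1-HIT, MISS, L1-HIT, L1-HIT, L1-HIT, MISS, VC-HIT, VC-HIT, MISS, VC-HIT, L1-HIT]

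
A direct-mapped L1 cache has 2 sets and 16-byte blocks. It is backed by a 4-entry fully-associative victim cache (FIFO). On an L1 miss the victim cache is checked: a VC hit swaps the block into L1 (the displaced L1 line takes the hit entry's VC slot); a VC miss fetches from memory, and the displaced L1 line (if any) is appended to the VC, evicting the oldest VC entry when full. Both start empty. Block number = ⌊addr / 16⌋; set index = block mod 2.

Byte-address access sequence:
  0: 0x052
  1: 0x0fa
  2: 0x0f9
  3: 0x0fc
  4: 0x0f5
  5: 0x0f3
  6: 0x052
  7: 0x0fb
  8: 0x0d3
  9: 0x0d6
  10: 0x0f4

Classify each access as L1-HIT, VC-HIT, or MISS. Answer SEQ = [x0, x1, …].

SEQ = [MISS, MISS, L1-HIT, L1-HIT, L1-HIT, L1-HIT, VC-HIT, VC-HIT, MISS, L1-HIT, VC-HIT]

0: 0x52 (blk 5, set 1) → MISS  vc=[]
1: 0xfa (blk 15, set 1) → MISS  vc=[5]
2: 0xf9 (blk 15, set 1) → L1-HIT  vc=[5]
3: 0xfc (blk 15, set 1) → L1-HIT  vc=[5]
4: 0xf5 (blk 15, set 1) → L1-HIT  vc=[5]
5: 0xf3 (blk 15, set 1) → L1-HIT  vc=[5]
6: 0x52 (blk 5, set 1) → VC-HIT  vc=[15]
7: 0xfb (blk 15, set 1) → VC-HIT  vc=[5]
8: 0xd3 (blk 13, set 1) → MISS  vc=[5, 15]
9: 0xd6 (blk 13, set 1) → L1-HIT  vc=[5, 15]
10: 0xf4 (blk 15, set 1) → VC-HIT  vc=[5, 13]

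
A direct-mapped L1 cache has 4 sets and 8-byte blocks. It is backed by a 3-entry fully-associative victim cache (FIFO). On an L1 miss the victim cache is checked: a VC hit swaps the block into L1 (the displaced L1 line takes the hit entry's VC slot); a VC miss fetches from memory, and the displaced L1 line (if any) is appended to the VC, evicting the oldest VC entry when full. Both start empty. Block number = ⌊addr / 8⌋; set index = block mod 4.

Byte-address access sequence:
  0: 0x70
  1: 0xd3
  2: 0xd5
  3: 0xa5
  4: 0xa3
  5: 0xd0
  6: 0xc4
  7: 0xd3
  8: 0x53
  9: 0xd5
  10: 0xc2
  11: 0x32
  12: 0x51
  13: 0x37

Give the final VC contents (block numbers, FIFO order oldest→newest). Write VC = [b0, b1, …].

VC = [20, 10, 26]

  [0] addr=0x70 blk=14 s=2: MISS | VC []
  [1] addr=0xd3 blk=26 s=2: MISS | VC [14]
  [2] addr=0xd5 blk=26 s=2: L1-HIT | VC [14]
  [3] addr=0xa5 blk=20 s=0: MISS | VC [14]
  [4] addr=0xa3 blk=20 s=0: L1-HIT | VC [14]
  [5] addr=0xd0 blk=26 s=2: L1-HIT | VC [14]
  [6] addr=0xc4 blk=24 s=0: MISS | VC [14, 20]
  [7] addr=0xd3 blk=26 s=2: L1-HIT | VC [14, 20]
  [8] addr=0x53 blk=10 s=2: MISS | VC [14, 20, 26]
  [9] addr=0xd5 blk=26 s=2: VC-HIT | VC [14, 20, 10]
  [10] addr=0xc2 blk=24 s=0: L1-HIT | VC [14, 20, 10]
  [11] addr=0x32 blk=6 s=2: MISS | VC [20, 10, 26]
  [12] addr=0x51 blk=10 s=2: VC-HIT | VC [20, 6, 26]
  [13] addr=0x37 blk=6 s=2: VC-HIT | VC [20, 10, 26]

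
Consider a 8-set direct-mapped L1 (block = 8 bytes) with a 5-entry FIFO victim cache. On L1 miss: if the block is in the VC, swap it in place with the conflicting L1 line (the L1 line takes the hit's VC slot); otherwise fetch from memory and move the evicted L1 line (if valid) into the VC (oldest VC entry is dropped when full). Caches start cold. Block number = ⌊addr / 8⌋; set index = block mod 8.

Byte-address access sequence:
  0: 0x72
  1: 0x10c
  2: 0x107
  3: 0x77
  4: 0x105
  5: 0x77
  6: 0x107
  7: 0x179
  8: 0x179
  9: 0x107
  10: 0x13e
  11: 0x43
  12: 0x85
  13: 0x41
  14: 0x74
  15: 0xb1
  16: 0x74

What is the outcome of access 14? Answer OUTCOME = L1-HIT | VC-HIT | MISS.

  [0] addr=0x72 blk=14 s=6: MISS | VC []
  [1] addr=0x10c blk=33 s=1: MISS | VC []
  [2] addr=0x107 blk=32 s=0: MISS | VC []
  [3] addr=0x77 blk=14 s=6: L1-HIT | VC []
  [4] addr=0x105 blk=32 s=0: L1-HIT | VC []
  [5] addr=0x77 blk=14 s=6: L1-HIT | VC []
  [6] addr=0x107 blk=32 s=0: L1-HIT | VC []
  [7] addr=0x179 blk=47 s=7: MISS | VC []
  [8] addr=0x179 blk=47 s=7: L1-HIT | VC []
  [9] addr=0x107 blk=32 s=0: L1-HIT | VC []
  [10] addr=0x13e blk=39 s=7: MISS | VC [47]
  [11] addr=0x43 blk=8 s=0: MISS | VC [47, 32]
  [12] addr=0x85 blk=16 s=0: MISS | VC [47, 32, 8]
  [13] addr=0x41 blk=8 s=0: VC-HIT | VC [47, 32, 16]
  [14] addr=0x74 blk=14 s=6: L1-HIT | VC [47, 32, 16]
  [15] addr=0xb1 blk=22 s=6: MISS | VC [47, 32, 16, 14]
  [16] addr=0x74 blk=14 s=6: VC-HIT | VC [47, 32, 16, 22]

OUTCOME = L1-HIT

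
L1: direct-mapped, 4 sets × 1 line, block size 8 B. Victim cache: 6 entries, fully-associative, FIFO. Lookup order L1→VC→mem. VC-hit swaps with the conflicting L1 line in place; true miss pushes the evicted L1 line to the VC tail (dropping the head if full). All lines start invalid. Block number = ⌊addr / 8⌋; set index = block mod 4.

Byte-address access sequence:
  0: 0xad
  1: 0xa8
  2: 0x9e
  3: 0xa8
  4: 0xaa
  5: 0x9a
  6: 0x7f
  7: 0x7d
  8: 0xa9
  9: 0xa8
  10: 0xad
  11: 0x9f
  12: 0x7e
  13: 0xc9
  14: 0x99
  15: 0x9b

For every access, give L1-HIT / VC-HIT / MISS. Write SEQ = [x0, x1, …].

SEQ = [MISS, L1-HIT, MISS, L1-HIT, L1-HIT, L1-HIT, MISS, L1-HIT, L1-HIT, L1-HIT, L1-HIT, VC-HIT, VC-HIT, MISS, VC-HIT, L1-HIT]

  [0] addr=0xad blk=21 s=1: MISS | VC []
  [1] addr=0xa8 blk=21 s=1: L1-HIT | VC []
  [2] addr=0x9e blk=19 s=3: MISS | VC []
  [3] addr=0xa8 blk=21 s=1: L1-HIT | VC []
  [4] addr=0xaa blk=21 s=1: L1-HIT | VC []
  [5] addr=0x9a blk=19 s=3: L1-HIT | VC []
  [6] addr=0x7f blk=15 s=3: MISS | VC [19]
  [7] addr=0x7d blk=15 s=3: L1-HIT | VC [19]
  [8] addr=0xa9 blk=21 s=1: L1-HIT | VC [19]
  [9] addr=0xa8 blk=21 s=1: L1-HIT | VC [19]
  [10] addr=0xad blk=21 s=1: L1-HIT | VC [19]
  [11] addr=0x9f blk=19 s=3: VC-HIT | VC [15]
  [12] addr=0x7e blk=15 s=3: VC-HIT | VC [19]
  [13] addr=0xc9 blk=25 s=1: MISS | VC [19, 21]
  [14] addr=0x99 blk=19 s=3: VC-HIT | VC [15, 21]
  [15] addr=0x9b blk=19 s=3: L1-HIT | VC [15, 21]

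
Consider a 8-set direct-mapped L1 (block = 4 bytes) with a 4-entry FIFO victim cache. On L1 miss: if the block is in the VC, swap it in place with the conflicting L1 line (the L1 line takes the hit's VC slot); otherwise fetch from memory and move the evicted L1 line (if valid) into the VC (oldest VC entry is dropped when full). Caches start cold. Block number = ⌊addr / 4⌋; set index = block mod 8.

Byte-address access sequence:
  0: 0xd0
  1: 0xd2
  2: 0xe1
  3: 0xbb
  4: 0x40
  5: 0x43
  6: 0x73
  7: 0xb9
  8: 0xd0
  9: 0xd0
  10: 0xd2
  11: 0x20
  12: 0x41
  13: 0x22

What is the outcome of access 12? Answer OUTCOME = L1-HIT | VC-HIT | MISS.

OUTCOME = VC-HIT

0: 0xd0 (blk 52, set 4) → MISS  vc=[]
1: 0xd2 (blk 52, set 4) → L1-HIT  vc=[]
2: 0xe1 (blk 56, set 0) → MISS  vc=[]
3: 0xbb (blk 46, set 6) → MISS  vc=[]
4: 0x40 (blk 16, set 0) → MISS  vc=[56]
5: 0x43 (blk 16, set 0) → L1-HIT  vc=[56]
6: 0x73 (blk 28, set 4) → MISS  vc=[56, 52]
7: 0xb9 (blk 46, set 6) → L1-HIT  vc=[56, 52]
8: 0xd0 (blk 52, set 4) → VC-HIT  vc=[56, 28]
9: 0xd0 (blk 52, set 4) → L1-HIT  vc=[56, 28]
10: 0xd2 (blk 52, set 4) → L1-HIT  vc=[56, 28]
11: 0x20 (blk 8, set 0) → MISS  vc=[56, 28, 16]
12: 0x41 (blk 16, set 0) → VC-HIT  vc=[56, 28, 8]
13: 0x22 (blk 8, set 0) → VC-HIT  vc=[56, 28, 16]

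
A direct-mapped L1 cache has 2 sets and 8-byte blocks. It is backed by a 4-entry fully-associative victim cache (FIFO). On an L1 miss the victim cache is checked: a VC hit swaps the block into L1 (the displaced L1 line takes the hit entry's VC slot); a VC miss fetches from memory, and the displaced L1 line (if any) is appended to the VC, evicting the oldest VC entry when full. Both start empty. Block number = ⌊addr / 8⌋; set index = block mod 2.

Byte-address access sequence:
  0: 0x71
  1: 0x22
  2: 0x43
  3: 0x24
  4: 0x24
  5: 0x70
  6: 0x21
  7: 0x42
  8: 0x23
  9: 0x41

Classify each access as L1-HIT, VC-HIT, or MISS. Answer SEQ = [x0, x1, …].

SEQ = [MISS, MISS, MISS, VC-HIT, L1-HIT, VC-HIT, VC-HIT, VC-HIT, VC-HIT, VC-HIT]

#0 0x71→b14/s0 MISS; vc=[]
#1 0x22→b4/s0 MISS; vc=[14]
#2 0x43→b8/s0 MISS; vc=[14,4]
#3 0x24→b4/s0 VC-HIT; vc=[14,8]
#4 0x24→b4/s0 L1-HIT; vc=[14,8]
#5 0x70→b14/s0 VC-HIT; vc=[4,8]
#6 0x21→b4/s0 VC-HIT; vc=[14,8]
#7 0x42→b8/s0 VC-HIT; vc=[14,4]
#8 0x23→b4/s0 VC-HIT; vc=[14,8]
#9 0x41→b8/s0 VC-HIT; vc=[14,4]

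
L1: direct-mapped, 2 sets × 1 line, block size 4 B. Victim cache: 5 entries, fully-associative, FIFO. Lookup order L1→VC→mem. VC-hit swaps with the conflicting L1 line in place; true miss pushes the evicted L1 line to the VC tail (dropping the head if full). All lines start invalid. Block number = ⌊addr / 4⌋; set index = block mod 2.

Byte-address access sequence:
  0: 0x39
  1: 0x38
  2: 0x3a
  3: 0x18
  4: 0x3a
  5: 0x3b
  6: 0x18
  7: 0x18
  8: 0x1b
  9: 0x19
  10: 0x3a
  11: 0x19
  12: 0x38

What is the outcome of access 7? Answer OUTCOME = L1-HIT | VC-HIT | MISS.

OUTCOME = L1-HIT

  [0] addr=0x39 blk=14 s=0: MISS | VC []
  [1] addr=0x38 blk=14 s=0: L1-HIT | VC []
  [2] addr=0x3a blk=14 s=0: L1-HIT | VC []
  [3] addr=0x18 blk=6 s=0: MISS | VC [14]
  [4] addr=0x3a blk=14 s=0: VC-HIT | VC [6]
  [5] addr=0x3b blk=14 s=0: L1-HIT | VC [6]
  [6] addr=0x18 blk=6 s=0: VC-HIT | VC [14]
  [7] addr=0x18 blk=6 s=0: L1-HIT | VC [14]
  [8] addr=0x1b blk=6 s=0: L1-HIT | VC [14]
  [9] addr=0x19 blk=6 s=0: L1-HIT | VC [14]
  [10] addr=0x3a blk=14 s=0: VC-HIT | VC [6]
  [11] addr=0x19 blk=6 s=0: VC-HIT | VC [14]
  [12] addr=0x38 blk=14 s=0: VC-HIT | VC [6]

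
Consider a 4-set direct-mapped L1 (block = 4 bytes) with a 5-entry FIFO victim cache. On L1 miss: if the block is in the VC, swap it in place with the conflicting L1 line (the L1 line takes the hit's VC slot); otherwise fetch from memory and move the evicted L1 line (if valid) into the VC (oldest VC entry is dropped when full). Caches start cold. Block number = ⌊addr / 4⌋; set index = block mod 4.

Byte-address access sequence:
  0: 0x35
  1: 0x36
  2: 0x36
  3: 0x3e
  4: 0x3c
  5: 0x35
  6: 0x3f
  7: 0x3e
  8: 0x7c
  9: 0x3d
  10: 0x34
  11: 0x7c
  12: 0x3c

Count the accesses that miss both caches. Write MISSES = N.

MISSES = 3

#0 0x35→b13/s1 MISS; vc=[]
#1 0x36→b13/s1 L1-HIT; vc=[]
#2 0x36→b13/s1 L1-HIT; vc=[]
#3 0x3e→b15/s3 MISS; vc=[]
#4 0x3c→b15/s3 L1-HIT; vc=[]
#5 0x35→b13/s1 L1-HIT; vc=[]
#6 0x3f→b15/s3 L1-HIT; vc=[]
#7 0x3e→b15/s3 L1-HIT; vc=[]
#8 0x7c→b31/s3 MISS; vc=[15]
#9 0x3d→b15/s3 VC-HIT; vc=[31]
#10 0x34→b13/s1 L1-HIT; vc=[31]
#11 0x7c→b31/s3 VC-HIT; vc=[15]
#12 0x3c→b15/s3 VC-HIT; vc=[31]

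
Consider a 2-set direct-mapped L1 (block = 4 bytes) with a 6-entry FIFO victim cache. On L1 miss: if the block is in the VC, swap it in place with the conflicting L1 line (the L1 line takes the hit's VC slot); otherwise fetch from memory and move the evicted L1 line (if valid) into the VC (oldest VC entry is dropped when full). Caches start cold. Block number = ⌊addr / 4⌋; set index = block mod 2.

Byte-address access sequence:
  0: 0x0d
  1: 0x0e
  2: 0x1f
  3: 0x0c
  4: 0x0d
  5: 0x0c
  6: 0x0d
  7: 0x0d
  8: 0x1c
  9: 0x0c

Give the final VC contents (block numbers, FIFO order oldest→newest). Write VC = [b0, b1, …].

VC = [7]

  [0] addr=0xd blk=3 s=1: MISS | VC []
  [1] addr=0xe blk=3 s=1: L1-HIT | VC []
  [2] addr=0x1f blk=7 s=1: MISS | VC [3]
  [3] addr=0xc blk=3 s=1: VC-HIT | VC [7]
  [4] addr=0xd blk=3 s=1: L1-HIT | VC [7]
  [5] addr=0xc blk=3 s=1: L1-HIT | VC [7]
  [6] addr=0xd blk=3 s=1: L1-HIT | VC [7]
  [7] addr=0xd blk=3 s=1: L1-HIT | VC [7]
  [8] addr=0x1c blk=7 s=1: VC-HIT | VC [3]
  [9] addr=0xc blk=3 s=1: VC-HIT | VC [7]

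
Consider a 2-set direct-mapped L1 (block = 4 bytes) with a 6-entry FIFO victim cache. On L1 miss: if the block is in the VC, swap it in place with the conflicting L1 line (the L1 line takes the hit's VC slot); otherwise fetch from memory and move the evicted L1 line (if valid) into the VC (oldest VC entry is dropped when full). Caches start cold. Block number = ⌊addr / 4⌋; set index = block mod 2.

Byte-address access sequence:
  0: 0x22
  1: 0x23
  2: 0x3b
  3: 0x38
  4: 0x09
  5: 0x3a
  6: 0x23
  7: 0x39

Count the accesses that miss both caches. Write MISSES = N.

MISSES = 3

0: 0x22 (blk 8, set 0) → MISS  vc=[]
1: 0x23 (blk 8, set 0) → L1-HIT  vc=[]
2: 0x3b (blk 14, set 0) → MISS  vc=[8]
3: 0x38 (blk 14, set 0) → L1-HIT  vc=[8]
4: 0x9 (blk 2, set 0) → MISS  vc=[8, 14]
5: 0x3a (blk 14, set 0) → VC-HIT  vc=[8, 2]
6: 0x23 (blk 8, set 0) → VC-HIT  vc=[14, 2]
7: 0x39 (blk 14, set 0) → VC-HIT  vc=[8, 2]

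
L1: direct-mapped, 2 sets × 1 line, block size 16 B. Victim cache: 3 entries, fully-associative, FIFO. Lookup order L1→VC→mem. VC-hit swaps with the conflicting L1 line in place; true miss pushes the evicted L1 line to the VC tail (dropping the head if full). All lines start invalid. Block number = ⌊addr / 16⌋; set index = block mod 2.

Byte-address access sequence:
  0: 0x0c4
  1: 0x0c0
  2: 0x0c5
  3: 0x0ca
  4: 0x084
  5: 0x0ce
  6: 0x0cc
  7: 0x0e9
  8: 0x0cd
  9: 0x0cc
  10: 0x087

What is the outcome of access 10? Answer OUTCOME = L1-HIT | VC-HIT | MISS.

OUTCOME = VC-HIT

  [0] addr=0xc4 blk=12 s=0: MISS | VC []
  [1] addr=0xc0 blk=12 s=0: L1-HIT | VC []
  [2] addr=0xc5 blk=12 s=0: L1-HIT | VC []
  [3] addr=0xca blk=12 s=0: L1-HIT | VC []
  [4] addr=0x84 blk=8 s=0: MISS | VC [12]
  [5] addr=0xce blk=12 s=0: VC-HIT | VC [8]
  [6] addr=0xcc blk=12 s=0: L1-HIT | VC [8]
  [7] addr=0xe9 blk=14 s=0: MISS | VC [8, 12]
  [8] addr=0xcd blk=12 s=0: VC-HIT | VC [8, 14]
  [9] addr=0xcc blk=12 s=0: L1-HIT | VC [8, 14]
  [10] addr=0x87 blk=8 s=0: VC-HIT | VC [12, 14]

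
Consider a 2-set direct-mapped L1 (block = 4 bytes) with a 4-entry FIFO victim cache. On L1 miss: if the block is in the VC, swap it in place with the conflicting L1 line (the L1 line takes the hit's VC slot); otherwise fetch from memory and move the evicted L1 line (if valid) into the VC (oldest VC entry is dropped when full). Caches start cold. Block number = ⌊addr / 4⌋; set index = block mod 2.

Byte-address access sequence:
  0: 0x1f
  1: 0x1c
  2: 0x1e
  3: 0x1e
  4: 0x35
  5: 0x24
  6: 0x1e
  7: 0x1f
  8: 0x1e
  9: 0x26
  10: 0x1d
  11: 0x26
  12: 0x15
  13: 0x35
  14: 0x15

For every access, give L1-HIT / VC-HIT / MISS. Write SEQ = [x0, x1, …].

SEQ = [MISS, L1-HIT, L1-HIT, L1-HIT, MISS, MISS, VC-HIT, L1-HIT, L1-HIT, VC-HIT, VC-HIT, VC-HIT, MISS, VC-HIT, VC-HIT]

  [0] addr=0x1f blk=7 s=1: MISS | VC []
  [1] addr=0x1c blk=7 s=1: L1-HIT | VC []
  [2] addr=0x1e blk=7 s=1: L1-HIT | VC []
  [3] addr=0x1e blk=7 s=1: L1-HIT | VC []
  [4] addr=0x35 blk=13 s=1: MISS | VC [7]
  [5] addr=0x24 blk=9 s=1: MISS | VC [7, 13]
  [6] addr=0x1e blk=7 s=1: VC-HIT | VC [9, 13]
  [7] addr=0x1f blk=7 s=1: L1-HIT | VC [9, 13]
  [8] addr=0x1e blk=7 s=1: L1-HIT | VC [9, 13]
  [9] addr=0x26 blk=9 s=1: VC-HIT | VC [7, 13]
  [10] addr=0x1d blk=7 s=1: VC-HIT | VC [9, 13]
  [11] addr=0x26 blk=9 s=1: VC-HIT | VC [7, 13]
  [12] addr=0x15 blk=5 s=1: MISS | VC [7, 13, 9]
  [13] addr=0x35 blk=13 s=1: VC-HIT | VC [7, 5, 9]
  [14] addr=0x15 blk=5 s=1: VC-HIT | VC [7, 13, 9]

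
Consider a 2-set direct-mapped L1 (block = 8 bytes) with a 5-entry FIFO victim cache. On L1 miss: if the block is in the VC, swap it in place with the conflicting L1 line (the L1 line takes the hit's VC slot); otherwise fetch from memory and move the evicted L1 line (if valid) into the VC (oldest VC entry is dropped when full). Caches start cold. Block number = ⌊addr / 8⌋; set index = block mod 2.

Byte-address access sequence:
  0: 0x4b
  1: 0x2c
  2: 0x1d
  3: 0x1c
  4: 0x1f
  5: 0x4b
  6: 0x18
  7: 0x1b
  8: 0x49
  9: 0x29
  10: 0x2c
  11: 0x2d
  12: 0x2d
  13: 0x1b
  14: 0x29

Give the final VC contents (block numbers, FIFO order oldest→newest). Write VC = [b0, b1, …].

#0 0x4b→b9/s1 MISS; vc=[]
#1 0x2c→b5/s1 MISS; vc=[9]
#2 0x1d→b3/s1 MISS; vc=[9,5]
#3 0x1c→b3/s1 L1-HIT; vc=[9,5]
#4 0x1f→b3/s1 L1-HIT; vc=[9,5]
#5 0x4b→b9/s1 VC-HIT; vc=[3,5]
#6 0x18→b3/s1 VC-HIT; vc=[9,5]
#7 0x1b→b3/s1 L1-HIT; vc=[9,5]
#8 0x49→b9/s1 VC-HIT; vc=[3,5]
#9 0x29→b5/s1 VC-HIT; vc=[3,9]
#10 0x2c→b5/s1 L1-HIT; vc=[3,9]
#11 0x2d→b5/s1 L1-HIT; vc=[3,9]
#12 0x2d→b5/s1 L1-HIT; vc=[3,9]
#13 0x1b→b3/s1 VC-HIT; vc=[5,9]
#14 0x29→b5/s1 VC-HIT; vc=[3,9]

VC = [3, 9]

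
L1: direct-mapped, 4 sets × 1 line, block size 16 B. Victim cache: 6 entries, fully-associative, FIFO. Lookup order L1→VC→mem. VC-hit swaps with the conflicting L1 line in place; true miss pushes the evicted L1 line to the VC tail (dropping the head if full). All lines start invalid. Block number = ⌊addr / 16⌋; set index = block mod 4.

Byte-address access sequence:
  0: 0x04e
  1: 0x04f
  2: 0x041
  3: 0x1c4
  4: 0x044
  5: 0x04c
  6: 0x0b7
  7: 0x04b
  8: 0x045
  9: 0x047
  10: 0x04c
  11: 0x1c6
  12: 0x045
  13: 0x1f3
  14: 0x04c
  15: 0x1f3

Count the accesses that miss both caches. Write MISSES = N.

MISSES = 4

  [0] addr=0x4e blk=4 s=0: MISS | VC []
  [1] addr=0x4f blk=4 s=0: L1-HIT | VC []
  [2] addr=0x41 blk=4 s=0: L1-HIT | VC []
  [3] addr=0x1c4 blk=28 s=0: MISS | VC [4]
  [4] addr=0x44 blk=4 s=0: VC-HIT | VC [28]
  [5] addr=0x4c blk=4 s=0: L1-HIT | VC [28]
  [6] addr=0xb7 blk=11 s=3: MISS | VC [28]
  [7] addr=0x4b blk=4 s=0: L1-HIT | VC [28]
  [8] addr=0x45 blk=4 s=0: L1-HIT | VC [28]
  [9] addr=0x47 blk=4 s=0: L1-HIT | VC [28]
  [10] addr=0x4c blk=4 s=0: L1-HIT | VC [28]
  [11] addr=0x1c6 blk=28 s=0: VC-HIT | VC [4]
  [12] addr=0x45 blk=4 s=0: VC-HIT | VC [28]
  [13] addr=0x1f3 blk=31 s=3: MISS | VC [28, 11]
  [14] addr=0x4c blk=4 s=0: L1-HIT | VC [28, 11]
  [15] addr=0x1f3 blk=31 s=3: L1-HIT | VC [28, 11]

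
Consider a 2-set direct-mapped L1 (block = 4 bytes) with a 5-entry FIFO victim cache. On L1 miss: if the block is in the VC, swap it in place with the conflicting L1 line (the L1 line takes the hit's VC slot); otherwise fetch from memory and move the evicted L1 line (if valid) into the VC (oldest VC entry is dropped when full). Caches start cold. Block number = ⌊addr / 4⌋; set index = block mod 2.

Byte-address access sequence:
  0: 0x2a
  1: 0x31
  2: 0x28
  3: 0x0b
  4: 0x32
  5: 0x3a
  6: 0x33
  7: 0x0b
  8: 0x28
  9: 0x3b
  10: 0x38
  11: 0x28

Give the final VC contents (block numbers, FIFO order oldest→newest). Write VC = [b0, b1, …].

VC = [12, 2, 14]

0: 0x2a (blk 10, set 0) → MISS  vc=[]
1: 0x31 (blk 12, set 0) → MISS  vc=[10]
2: 0x28 (blk 10, set 0) → VC-HIT  vc=[12]
3: 0xb (blk 2, set 0) → MISS  vc=[12, 10]
4: 0x32 (blk 12, set 0) → VC-HIT  vc=[2, 10]
5: 0x3a (blk 14, set 0) → MISS  vc=[2, 10, 12]
6: 0x33 (blk 12, set 0) → VC-HIT  vc=[2, 10, 14]
7: 0xb (blk 2, set 0) → VC-HIT  vc=[12, 10, 14]
8: 0x28 (blk 10, set 0) → VC-HIT  vc=[12, 2, 14]
9: 0x3b (blk 14, set 0) → VC-HIT  vc=[12, 2, 10]
10: 0x38 (blk 14, set 0) → L1-HIT  vc=[12, 2, 10]
11: 0x28 (blk 10, set 0) → VC-HIT  vc=[12, 2, 14]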